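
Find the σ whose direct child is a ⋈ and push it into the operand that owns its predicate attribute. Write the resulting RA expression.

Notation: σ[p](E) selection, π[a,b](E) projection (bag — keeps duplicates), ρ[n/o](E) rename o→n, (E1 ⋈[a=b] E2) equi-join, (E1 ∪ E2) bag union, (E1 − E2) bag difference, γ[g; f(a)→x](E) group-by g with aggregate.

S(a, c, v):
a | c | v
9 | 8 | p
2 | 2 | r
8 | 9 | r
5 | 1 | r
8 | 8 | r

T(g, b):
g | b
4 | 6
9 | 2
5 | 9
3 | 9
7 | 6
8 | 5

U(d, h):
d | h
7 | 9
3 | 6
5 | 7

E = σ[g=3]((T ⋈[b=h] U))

σ filters on g, owned by the left side.
E' = (σ[g=3](T) ⋈[b=h] U)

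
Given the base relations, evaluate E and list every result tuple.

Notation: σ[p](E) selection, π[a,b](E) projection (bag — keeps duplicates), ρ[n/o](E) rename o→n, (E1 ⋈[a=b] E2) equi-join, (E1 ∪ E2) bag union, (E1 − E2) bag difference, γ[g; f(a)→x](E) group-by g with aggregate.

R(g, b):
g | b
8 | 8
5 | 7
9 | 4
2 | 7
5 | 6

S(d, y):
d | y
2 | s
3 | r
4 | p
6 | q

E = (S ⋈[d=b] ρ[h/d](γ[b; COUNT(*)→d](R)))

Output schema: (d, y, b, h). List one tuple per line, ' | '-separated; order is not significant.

Row counts bottom-up:
  S → 4
  R → 5
  γ[b; COUNT(*)→d](R) → 4
  ρ[h/d](γ[b; COUNT(*)→d](R)) → 4
  (S ⋈[d=b] ρ[h/d](γ[b; COUNT(*)→d](R))) → 2

== RESULT ==
d | y | b | h
4 | p | 4 | 1
6 | q | 6 | 1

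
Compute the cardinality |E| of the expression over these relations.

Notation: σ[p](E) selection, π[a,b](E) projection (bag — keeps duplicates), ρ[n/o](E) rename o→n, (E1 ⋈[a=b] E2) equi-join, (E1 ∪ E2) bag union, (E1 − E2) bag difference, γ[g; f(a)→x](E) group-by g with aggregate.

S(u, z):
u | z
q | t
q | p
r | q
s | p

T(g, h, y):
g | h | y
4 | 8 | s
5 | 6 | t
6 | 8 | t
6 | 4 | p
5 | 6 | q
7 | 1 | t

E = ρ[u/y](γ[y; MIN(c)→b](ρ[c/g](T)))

Subexpression sizes:
  T → 6
  ρ[c/g](T) → 6
  γ[y; MIN(c)→b](ρ[c/g](T)) → 4
  ρ[u/y](γ[y; MIN(c)→b](ρ[c/g](T))) → 4

|E| = 4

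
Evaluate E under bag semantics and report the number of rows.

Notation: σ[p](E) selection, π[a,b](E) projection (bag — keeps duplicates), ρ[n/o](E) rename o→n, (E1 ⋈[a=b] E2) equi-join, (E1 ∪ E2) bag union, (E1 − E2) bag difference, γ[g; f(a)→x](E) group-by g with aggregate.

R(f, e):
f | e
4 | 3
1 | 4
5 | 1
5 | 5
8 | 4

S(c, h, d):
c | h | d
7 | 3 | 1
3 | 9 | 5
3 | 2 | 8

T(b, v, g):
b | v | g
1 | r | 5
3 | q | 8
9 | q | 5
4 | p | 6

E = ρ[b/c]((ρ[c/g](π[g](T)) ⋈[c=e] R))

Per-node cardinality:
  T → 4
  π[g](T) → 4
  ρ[c/g](π[g](T)) → 4
  R → 5
  (ρ[c/g](π[g](T)) ⋈[c=e] R) → 2
  ρ[b/c]((ρ[c/g](π[g](T)) ⋈[c=e] R)) → 2

|E| = 2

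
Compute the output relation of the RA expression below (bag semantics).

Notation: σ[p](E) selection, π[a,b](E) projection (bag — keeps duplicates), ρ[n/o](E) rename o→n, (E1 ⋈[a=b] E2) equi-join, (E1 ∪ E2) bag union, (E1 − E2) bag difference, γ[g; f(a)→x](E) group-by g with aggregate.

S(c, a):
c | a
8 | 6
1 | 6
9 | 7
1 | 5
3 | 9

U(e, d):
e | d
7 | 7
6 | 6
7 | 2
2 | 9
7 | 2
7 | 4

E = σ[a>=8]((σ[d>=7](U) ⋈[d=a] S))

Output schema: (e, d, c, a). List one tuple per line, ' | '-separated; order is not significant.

Row counts bottom-up:
  U → 6
  σ[d>=7](U) → 2
  S → 5
  (σ[d>=7](U) ⋈[d=a] S) → 2
  σ[a>=8]((σ[d>=7](U) ⋈[d=a] S)) → 1

== RESULT ==
e | d | c | a
2 | 9 | 3 | 9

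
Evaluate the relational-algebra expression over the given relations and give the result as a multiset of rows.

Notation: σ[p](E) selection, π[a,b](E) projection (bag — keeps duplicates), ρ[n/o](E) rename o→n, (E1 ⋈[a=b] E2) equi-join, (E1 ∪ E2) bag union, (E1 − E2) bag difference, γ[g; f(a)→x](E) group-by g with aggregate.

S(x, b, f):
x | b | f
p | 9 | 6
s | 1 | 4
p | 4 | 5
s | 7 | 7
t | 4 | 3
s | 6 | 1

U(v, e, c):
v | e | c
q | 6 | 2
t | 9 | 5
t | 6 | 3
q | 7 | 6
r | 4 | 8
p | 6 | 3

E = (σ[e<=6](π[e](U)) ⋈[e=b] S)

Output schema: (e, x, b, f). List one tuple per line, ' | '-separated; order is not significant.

Stepwise |·|:
  U → 6
  π[e](U) → 6
  σ[e<=6](π[e](U)) → 4
  S → 6
  (σ[e<=6](π[e](U)) ⋈[e=b] S) → 5

== RESULT ==
e | x | b | f
4 | p | 4 | 5
4 | t | 4 | 3
6 | s | 6 | 1
6 | s | 6 | 1
6 | s | 6 | 1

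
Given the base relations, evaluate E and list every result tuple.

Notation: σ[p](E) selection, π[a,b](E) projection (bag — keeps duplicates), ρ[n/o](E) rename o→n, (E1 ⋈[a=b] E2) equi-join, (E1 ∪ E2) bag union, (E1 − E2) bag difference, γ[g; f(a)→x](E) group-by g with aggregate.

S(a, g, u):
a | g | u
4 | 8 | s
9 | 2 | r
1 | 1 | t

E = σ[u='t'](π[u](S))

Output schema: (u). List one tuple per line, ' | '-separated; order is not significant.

Stepwise |·|:
  S → 3
  π[u](S) → 3
  σ[u='t'](π[u](S)) → 1

== RESULT ==
u
t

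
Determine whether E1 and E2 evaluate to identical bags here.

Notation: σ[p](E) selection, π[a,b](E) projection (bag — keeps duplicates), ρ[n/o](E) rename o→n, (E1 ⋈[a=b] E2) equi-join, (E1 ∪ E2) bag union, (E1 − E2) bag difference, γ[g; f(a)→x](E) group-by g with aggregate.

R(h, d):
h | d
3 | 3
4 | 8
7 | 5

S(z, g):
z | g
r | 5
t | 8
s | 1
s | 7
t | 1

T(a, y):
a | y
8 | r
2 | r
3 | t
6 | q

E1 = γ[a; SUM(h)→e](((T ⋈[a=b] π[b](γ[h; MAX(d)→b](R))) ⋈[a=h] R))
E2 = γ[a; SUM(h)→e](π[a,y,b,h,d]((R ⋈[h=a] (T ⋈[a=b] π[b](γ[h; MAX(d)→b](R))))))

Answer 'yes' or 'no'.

E1 row counts bottom-up:
  T → 4
  R → 3
  γ[h; MAX(d)→b](R) → 3
  π[b](γ[h; MAX(d)→b](R)) → 3
  (T ⋈[a=b] π[b](γ[h; MAX(d)→b](R))) → 2
  R → 3
  ((T ⋈[a=b] π[b](γ[h; MAX(d)→b](R))) ⋈[a=h] R) → 1
  γ[a; SUM(h)→e](((T ⋈[a=b] π[b](γ[h; MAX(d)→b](R))) ⋈[a=h] R)) → 1
E2 row counts bottom-up:
  R → 3
  T → 4
  R → 3
  γ[h; MAX(d)→b](R) → 3
  π[b](γ[h; MAX(d)→b](R)) → 3
  (T ⋈[a=b] π[b](γ[h; MAX(d)→b](R))) → 2
  (R ⋈[h=a] (T ⋈[a=b] π[b](γ[h; MAX(d)→b](R)))) → 1
  π[a,y,b,h,d]((R ⋈[h=a] (T ⋈[a=b] π[b](γ[h; MAX(d)→b](R))))) → 1
  γ[a; SUM(h)→e](π[a,y,b,h,d]((R ⋈[h=a] (T ⋈[a=b] π[b](γ[h; MAX(d)→b](R)))))) → 1

E1 and E2 produce the same multiset:
a | e
3 | 3

yes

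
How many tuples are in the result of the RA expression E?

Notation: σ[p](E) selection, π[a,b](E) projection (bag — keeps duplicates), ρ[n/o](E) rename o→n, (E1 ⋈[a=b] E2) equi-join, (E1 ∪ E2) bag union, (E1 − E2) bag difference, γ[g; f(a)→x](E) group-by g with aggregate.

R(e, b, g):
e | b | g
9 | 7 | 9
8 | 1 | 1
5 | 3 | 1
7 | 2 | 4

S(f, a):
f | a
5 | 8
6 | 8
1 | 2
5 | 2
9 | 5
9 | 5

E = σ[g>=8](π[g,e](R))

Per-node cardinality:
  R → 4
  π[g,e](R) → 4
  σ[g>=8](π[g,e](R)) → 1

|E| = 1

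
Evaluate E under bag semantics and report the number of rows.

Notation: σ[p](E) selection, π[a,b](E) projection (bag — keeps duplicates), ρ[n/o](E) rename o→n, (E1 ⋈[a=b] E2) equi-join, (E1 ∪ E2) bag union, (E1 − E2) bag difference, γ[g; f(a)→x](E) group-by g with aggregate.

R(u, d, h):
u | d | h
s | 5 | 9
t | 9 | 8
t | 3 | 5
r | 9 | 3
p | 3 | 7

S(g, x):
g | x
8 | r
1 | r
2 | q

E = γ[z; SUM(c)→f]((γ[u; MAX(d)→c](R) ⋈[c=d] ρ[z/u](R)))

Stepwise |·|:
  R → 5
  γ[u; MAX(d)→c](R) → 4
  R → 5
  ρ[z/u](R) → 5
  (γ[u; MAX(d)→c](R) ⋈[c=d] ρ[z/u](R)) → 7
  γ[z; SUM(c)→f]((γ[u; MAX(d)→c](R) ⋈[c=d] ρ[z/u](R))) → 4

|E| = 4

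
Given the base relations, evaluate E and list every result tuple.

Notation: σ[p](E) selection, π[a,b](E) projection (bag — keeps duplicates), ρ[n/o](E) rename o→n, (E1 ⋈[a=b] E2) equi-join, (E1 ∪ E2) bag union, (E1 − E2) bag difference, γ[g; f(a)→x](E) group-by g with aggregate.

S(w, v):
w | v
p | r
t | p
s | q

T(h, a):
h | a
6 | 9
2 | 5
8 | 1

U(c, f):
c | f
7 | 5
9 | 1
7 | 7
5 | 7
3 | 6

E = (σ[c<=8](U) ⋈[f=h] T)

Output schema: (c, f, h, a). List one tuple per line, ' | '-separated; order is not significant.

Row counts bottom-up:
  U → 5
  σ[c<=8](U) → 4
  T → 3
  (σ[c<=8](U) ⋈[f=h] T) → 1

== RESULT ==
c | f | h | a
3 | 6 | 6 | 9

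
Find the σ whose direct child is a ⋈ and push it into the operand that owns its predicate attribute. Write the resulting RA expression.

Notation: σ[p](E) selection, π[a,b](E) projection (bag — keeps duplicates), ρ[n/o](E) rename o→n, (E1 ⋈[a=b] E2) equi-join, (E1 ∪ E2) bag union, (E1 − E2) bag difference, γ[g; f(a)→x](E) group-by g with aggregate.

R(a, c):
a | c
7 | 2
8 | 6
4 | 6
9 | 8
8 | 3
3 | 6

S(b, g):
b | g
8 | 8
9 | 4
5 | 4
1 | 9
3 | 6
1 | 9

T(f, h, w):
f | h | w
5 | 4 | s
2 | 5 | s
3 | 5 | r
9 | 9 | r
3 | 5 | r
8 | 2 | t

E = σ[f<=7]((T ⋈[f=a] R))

σ filters on f, owned by the left side.
E' = (σ[f<=7](T) ⋈[f=a] R)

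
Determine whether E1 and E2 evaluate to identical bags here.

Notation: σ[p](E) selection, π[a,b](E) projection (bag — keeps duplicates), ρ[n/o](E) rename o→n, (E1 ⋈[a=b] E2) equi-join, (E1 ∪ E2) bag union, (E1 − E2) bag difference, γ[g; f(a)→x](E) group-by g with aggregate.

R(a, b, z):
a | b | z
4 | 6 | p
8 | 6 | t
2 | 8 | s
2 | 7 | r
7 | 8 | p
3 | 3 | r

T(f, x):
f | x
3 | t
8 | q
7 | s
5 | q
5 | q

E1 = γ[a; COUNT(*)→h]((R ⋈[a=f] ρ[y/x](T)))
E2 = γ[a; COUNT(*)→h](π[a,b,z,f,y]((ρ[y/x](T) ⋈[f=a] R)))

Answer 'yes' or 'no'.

E1 subexpression sizes:
  R → 6
  T → 5
  ρ[y/x](T) → 5
  (R ⋈[a=f] ρ[y/x](T)) → 3
  γ[a; COUNT(*)→h]((R ⋈[a=f] ρ[y/x](T))) → 3
E2 subexpression sizes:
  T → 5
  ρ[y/x](T) → 5
  R → 6
  (ρ[y/x](T) ⋈[f=a] R) → 3
  π[a,b,z,f,y]((ρ[y/x](T) ⋈[f=a] R)) → 3
  γ[a; COUNT(*)→h](π[a,b,z,f,y]((ρ[y/x](T) ⋈[f=a] R))) → 3

E1 and E2 produce the same multiset:
a | h
3 | 1
7 | 1
8 | 1

yes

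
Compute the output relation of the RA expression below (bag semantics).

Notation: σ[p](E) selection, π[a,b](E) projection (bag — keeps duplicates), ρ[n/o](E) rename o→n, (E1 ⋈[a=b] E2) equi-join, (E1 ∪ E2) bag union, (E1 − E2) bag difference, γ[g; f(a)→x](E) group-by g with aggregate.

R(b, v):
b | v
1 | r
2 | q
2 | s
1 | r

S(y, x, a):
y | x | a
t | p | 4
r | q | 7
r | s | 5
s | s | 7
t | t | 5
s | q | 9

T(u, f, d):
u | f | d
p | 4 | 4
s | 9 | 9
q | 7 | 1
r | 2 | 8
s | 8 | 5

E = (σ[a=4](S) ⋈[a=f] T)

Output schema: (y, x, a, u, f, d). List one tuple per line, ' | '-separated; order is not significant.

Subexpression sizes:
  S → 6
  σ[a=4](S) → 1
  T → 5
  (σ[a=4](S) ⋈[a=f] T) → 1

== RESULT ==
y | x | a | u | f | d
t | p | 4 | p | 4 | 4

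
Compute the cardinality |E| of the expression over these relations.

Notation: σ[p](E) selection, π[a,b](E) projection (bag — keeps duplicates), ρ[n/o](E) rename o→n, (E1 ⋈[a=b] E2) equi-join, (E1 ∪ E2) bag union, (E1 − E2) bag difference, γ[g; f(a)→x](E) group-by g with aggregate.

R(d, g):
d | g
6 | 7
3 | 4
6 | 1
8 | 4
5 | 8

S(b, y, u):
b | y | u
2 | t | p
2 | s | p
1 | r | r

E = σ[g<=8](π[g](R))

Stepwise |·|:
  R → 5
  π[g](R) → 5
  σ[g<=8](π[g](R)) → 5

|E| = 5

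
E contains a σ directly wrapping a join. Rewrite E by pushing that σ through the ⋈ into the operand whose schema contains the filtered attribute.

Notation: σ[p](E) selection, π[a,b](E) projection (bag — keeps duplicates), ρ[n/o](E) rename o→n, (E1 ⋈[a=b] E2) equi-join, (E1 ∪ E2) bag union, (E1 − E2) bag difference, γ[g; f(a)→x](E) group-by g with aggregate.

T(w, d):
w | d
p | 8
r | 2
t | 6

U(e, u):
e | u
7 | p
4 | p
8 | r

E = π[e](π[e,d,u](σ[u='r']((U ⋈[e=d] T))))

σ filters on u, owned by the left side.
E' = π[e](π[e,d,u]((σ[u='r'](U) ⋈[e=d] T)))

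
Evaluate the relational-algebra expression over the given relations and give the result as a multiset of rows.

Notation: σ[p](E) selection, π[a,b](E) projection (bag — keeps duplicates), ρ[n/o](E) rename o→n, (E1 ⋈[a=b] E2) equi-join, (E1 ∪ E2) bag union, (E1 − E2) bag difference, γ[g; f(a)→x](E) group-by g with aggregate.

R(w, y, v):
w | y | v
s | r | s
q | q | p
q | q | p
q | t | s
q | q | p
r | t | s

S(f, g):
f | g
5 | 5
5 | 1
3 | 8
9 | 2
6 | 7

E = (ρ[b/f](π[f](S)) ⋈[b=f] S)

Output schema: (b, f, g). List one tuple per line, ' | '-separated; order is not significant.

Stepwise |·|:
  S → 5
  π[f](S) → 5
  ρ[b/f](π[f](S)) → 5
  S → 5
  (ρ[b/f](π[f](S)) ⋈[b=f] S) → 7

== RESULT ==
b | f | g
3 | 3 | 8
5 | 5 | 1
5 | 5 | 1
5 | 5 | 5
5 | 5 | 5
6 | 6 | 7
9 | 9 | 2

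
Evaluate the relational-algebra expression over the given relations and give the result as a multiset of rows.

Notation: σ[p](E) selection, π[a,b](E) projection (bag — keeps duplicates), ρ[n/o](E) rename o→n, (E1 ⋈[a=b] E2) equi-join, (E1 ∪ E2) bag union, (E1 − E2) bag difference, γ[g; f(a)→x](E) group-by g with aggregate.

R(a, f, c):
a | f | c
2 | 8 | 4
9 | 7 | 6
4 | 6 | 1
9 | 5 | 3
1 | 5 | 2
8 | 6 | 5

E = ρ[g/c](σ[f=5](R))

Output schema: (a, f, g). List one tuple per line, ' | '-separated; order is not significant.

Subexpression sizes:
  R → 6
  σ[f=5](R) → 2
  ρ[g/c](σ[f=5](R)) → 2

== RESULT ==
a | f | g
1 | 5 | 2
9 | 5 | 3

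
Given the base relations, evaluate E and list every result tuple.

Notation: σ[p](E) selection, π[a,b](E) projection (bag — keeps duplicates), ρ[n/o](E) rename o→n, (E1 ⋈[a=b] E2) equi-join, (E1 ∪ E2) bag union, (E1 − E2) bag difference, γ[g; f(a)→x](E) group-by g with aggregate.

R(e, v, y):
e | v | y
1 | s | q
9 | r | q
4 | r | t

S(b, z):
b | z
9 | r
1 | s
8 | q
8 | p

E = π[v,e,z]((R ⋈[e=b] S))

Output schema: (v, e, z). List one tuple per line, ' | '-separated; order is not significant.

Per-node cardinality:
  R → 3
  S → 4
  (R ⋈[e=b] S) → 2
  π[v,e,z]((R ⋈[e=b] S)) → 2

== RESULT ==
v | e | z
r | 9 | r
s | 1 | s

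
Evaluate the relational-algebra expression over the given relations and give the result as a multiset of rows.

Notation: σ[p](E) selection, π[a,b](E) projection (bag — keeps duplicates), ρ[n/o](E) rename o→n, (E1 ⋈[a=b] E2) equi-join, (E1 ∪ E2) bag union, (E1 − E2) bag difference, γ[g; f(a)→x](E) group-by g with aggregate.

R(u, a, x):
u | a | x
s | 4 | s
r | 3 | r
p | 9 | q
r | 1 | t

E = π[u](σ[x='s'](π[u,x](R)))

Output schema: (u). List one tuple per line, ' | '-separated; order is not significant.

Per-node cardinality:
  R → 4
  π[u,x](R) → 4
  σ[x='s'](π[u,x](R)) → 1
  π[u](σ[x='s'](π[u,x](R))) → 1

== RESULT ==
u
s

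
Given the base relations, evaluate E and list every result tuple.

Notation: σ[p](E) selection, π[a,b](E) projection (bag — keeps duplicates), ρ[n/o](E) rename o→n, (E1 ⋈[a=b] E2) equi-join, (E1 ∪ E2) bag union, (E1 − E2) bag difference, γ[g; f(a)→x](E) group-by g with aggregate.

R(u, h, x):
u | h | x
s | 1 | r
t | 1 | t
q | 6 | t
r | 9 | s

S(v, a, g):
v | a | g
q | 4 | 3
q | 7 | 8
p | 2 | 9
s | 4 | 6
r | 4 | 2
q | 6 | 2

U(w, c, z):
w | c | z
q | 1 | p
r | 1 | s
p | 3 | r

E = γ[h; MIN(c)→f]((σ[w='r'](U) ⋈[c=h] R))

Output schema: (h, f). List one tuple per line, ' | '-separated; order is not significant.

Subexpression sizes:
  U → 3
  σ[w='r'](U) → 1
  R → 4
  (σ[w='r'](U) ⋈[c=h] R) → 2
  γ[h; MIN(c)→f]((σ[w='r'](U) ⋈[c=h] R)) → 1

== RESULT ==
h | f
1 | 1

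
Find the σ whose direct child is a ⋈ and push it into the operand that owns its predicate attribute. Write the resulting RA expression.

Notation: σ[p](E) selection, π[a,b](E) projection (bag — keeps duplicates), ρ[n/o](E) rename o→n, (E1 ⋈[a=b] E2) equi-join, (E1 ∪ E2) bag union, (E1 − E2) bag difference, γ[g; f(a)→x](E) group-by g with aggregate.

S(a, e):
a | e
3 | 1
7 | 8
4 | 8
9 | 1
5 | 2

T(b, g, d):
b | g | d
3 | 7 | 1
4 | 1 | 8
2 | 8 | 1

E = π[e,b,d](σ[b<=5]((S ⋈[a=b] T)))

σ filters on b, owned by the right side.
E' = π[e,b,d]((S ⋈[a=b] σ[b<=5](T)))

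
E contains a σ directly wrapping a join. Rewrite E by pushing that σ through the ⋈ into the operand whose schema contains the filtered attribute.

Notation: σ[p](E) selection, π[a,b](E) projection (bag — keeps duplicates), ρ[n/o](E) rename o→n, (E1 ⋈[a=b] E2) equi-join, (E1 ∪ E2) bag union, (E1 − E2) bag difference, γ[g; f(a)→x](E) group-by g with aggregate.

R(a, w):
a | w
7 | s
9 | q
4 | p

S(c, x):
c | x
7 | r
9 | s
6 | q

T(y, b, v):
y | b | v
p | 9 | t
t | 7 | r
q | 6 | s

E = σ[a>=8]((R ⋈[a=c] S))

σ filters on a, owned by the left side.
E' = (σ[a>=8](R) ⋈[a=c] S)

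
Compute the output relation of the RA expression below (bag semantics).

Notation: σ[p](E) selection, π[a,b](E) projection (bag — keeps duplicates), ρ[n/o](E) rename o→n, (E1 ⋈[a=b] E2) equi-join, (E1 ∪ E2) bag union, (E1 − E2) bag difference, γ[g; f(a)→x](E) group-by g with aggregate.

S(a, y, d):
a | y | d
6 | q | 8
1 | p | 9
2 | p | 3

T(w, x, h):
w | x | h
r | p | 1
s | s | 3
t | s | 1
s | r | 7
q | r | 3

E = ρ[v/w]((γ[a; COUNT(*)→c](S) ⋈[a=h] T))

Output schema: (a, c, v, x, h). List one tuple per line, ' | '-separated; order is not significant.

Row counts bottom-up:
  S → 3
  γ[a; COUNT(*)→c](S) → 3
  T → 5
  (γ[a; COUNT(*)→c](S) ⋈[a=h] T) → 2
  ρ[v/w]((γ[a; COUNT(*)→c](S) ⋈[a=h] T)) → 2

== RESULT ==
a | c | v | x | h
1 | 1 | r | p | 1
1 | 1 | t | s | 1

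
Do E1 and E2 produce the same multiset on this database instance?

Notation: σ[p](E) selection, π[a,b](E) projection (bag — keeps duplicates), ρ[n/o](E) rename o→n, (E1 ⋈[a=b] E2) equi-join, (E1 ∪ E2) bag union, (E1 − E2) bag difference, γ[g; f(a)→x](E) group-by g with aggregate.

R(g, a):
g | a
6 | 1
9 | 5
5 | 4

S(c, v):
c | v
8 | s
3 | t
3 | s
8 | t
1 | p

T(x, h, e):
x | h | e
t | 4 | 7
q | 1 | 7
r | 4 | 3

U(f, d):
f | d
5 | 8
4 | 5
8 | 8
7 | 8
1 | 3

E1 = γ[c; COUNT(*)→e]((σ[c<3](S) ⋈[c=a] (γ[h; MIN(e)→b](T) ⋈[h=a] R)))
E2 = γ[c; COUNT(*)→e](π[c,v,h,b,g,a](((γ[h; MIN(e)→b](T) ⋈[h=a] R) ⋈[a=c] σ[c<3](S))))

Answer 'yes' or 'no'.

E1 subexpression sizes:
  S → 5
  σ[c<3](S) → 1
  T → 3
  γ[h; MIN(e)→b](T) → 2
  R → 3
  (γ[h; MIN(e)→b](T) ⋈[h=a] R) → 2
  (σ[c<3](S) ⋈[c=a] (γ[h; MIN(e)→b](T) ⋈[h=a] R)) → 1
  γ[c; COUNT(*)→e]((σ[c<3](S) ⋈[c=a] (γ[h; MIN(e)→b](T) ⋈[h=a] R))) → 1
E2 subexpression sizes:
  T → 3
  γ[h; MIN(e)→b](T) → 2
  R → 3
  (γ[h; MIN(e)→b](T) ⋈[h=a] R) → 2
  S → 5
  σ[c<3](S) → 1
  ((γ[h; MIN(e)→b](T) ⋈[h=a] R) ⋈[a=c] σ[c<3](S)) → 1
  π[c,v,h,b,g,a](((γ[h; MIN(e)→b](T) ⋈[h=a] R) ⋈[a=c] σ[c<3](S))) → 1
  γ[c; COUNT(*)→e](π[c,v,h,b,g,a](((γ[h; MIN(e)→b](T) ⋈[h=a] R) ⋈[a=c] σ[c<3](S)))) → 1

E1 and E2 produce the same multiset:
c | e
1 | 1

yes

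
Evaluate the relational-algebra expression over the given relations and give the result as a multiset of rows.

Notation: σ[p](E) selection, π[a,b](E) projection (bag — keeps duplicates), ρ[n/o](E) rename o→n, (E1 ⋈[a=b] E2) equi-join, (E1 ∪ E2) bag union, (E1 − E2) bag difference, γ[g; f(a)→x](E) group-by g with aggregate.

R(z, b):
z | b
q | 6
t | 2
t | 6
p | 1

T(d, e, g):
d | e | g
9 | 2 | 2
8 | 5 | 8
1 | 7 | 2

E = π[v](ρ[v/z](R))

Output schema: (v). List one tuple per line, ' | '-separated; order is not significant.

Stepwise |·|:
  R → 4
  ρ[v/z](R) → 4
  π[v](ρ[v/z](R)) → 4

== RESULT ==
v
p
q
t
t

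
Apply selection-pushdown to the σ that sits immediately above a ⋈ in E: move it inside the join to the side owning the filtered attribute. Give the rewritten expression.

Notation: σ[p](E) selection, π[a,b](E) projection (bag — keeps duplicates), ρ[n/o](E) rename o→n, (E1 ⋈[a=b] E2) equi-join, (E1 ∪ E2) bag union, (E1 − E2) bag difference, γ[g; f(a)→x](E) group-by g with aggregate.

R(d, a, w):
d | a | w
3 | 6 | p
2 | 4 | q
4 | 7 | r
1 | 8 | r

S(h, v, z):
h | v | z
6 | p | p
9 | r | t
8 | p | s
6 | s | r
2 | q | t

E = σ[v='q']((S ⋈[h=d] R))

σ filters on v, owned by the left side.
E' = (σ[v='q'](S) ⋈[h=d] R)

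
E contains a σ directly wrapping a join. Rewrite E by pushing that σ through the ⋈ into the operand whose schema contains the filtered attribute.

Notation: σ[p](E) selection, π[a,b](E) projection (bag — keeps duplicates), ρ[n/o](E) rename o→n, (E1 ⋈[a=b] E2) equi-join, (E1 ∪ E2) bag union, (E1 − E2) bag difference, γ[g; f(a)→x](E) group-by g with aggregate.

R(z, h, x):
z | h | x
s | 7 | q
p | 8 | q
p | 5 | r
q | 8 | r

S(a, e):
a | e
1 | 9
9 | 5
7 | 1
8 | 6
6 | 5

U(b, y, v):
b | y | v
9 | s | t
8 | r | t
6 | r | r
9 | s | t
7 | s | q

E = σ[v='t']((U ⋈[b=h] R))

σ filters on v, owned by the left side.
E' = (σ[v='t'](U) ⋈[b=h] R)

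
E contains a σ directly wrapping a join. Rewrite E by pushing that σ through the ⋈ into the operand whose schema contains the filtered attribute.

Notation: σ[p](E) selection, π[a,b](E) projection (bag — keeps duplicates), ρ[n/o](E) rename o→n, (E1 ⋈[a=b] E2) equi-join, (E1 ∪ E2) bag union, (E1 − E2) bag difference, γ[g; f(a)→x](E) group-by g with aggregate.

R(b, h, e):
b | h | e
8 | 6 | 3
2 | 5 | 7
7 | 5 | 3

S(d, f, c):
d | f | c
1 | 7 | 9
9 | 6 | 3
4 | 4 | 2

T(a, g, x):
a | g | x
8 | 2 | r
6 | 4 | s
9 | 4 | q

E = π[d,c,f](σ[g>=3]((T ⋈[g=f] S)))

σ filters on g, owned by the left side.
E' = π[d,c,f]((σ[g>=3](T) ⋈[g=f] S))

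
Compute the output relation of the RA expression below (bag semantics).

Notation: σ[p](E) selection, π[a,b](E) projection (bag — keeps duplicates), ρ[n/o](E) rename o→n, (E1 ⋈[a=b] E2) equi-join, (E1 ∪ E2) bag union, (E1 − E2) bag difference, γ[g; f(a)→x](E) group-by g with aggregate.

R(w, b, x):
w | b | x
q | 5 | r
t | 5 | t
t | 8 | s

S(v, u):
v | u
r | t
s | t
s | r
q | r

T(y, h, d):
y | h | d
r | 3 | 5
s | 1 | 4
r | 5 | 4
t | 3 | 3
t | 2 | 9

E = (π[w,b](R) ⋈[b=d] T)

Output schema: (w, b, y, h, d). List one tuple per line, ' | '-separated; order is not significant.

Subexpression sizes:
  R → 3
  π[w,b](R) → 3
  T → 5
  (π[w,b](R) ⋈[b=d] T) → 2

== RESULT ==
w | b | y | h | d
q | 5 | r | 3 | 5
t | 5 | r | 3 | 5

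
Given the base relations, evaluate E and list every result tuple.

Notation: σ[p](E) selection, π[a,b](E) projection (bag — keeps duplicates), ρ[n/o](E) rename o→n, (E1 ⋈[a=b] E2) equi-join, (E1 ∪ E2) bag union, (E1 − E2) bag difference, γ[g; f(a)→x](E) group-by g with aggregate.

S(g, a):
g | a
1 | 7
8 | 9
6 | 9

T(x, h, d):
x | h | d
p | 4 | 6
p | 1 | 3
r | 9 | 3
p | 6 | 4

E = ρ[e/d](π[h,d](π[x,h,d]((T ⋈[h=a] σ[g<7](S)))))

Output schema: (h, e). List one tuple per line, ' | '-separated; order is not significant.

Subexpression sizes:
  T → 4
  S → 3
  σ[g<7](S) → 2
  (T ⋈[h=a] σ[g<7](S)) → 1
  π[x,h,d]((T ⋈[h=a] σ[g<7](S))) → 1
  π[h,d](π[x,h,d]((T ⋈[h=a] σ[g<7](S)))) → 1
  ρ[e/d](π[h,d](π[x,h,d]((T ⋈[h=a] σ[g<7](S))))) → 1

== RESULT ==
h | e
9 | 3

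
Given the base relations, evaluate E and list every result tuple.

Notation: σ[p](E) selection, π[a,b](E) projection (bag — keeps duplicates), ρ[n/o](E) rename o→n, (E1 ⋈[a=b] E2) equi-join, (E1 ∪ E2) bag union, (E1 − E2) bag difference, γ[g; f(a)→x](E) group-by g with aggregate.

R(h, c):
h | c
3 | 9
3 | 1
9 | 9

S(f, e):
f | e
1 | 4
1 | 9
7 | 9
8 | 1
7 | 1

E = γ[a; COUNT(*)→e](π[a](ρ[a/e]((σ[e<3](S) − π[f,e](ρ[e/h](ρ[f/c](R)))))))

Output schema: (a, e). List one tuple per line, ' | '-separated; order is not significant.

Per-node cardinality:
  S → 5
  σ[e<3](S) → 2
  R → 3
  ρ[f/c](R) → 3
  ρ[e/h](ρ[f/c](R)) → 3
  π[f,e](ρ[e/h](ρ[f/c](R))) → 3
  (σ[e<3](S) − π[f,e](ρ[e/h](ρ[f/c](R)))) → 2
  ρ[a/e]((σ[e<3](S) − π[f,e](ρ[e/h](ρ[f/c](R))))) → 2
  π[a](ρ[a/e]((σ[e<3](S) − π[f,e](ρ[e/h](ρ[f/c](R)))))) → 2
  γ[a; COUNT(*)→e](π[a](ρ[a/e]((σ[e<3](S) − π[f,e](ρ[e/h](ρ[f/c](R))))))) → 1

== RESULT ==
a | e
1 | 2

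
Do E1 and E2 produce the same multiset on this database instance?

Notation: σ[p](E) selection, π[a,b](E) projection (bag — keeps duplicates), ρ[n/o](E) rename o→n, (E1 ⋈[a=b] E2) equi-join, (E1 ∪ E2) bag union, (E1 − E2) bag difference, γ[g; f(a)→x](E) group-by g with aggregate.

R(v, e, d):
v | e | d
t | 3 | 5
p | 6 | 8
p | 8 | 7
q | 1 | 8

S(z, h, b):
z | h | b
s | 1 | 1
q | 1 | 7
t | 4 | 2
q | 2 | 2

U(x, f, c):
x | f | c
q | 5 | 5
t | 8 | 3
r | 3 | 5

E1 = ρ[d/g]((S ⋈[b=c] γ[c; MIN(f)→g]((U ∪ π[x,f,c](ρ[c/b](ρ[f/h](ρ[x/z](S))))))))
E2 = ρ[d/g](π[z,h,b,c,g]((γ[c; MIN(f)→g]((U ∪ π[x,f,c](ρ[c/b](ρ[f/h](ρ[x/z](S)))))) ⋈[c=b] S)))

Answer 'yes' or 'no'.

E1 per-node cardinality:
  S → 4
  U → 3
  S → 4
  ρ[x/z](S) → 4
  ρ[f/h](ρ[x/z](S)) → 4
  ρ[c/b](ρ[f/h](ρ[x/z](S))) → 4
  π[x,f,c](ρ[c/b](ρ[f/h](ρ[x/z](S)))) → 4
  (U ∪ π[x,f,c](ρ[c/b](ρ[f/h](ρ[x/z](S))))) → 7
  γ[c; MIN(f)→g]((U ∪ π[x,f,c](ρ[c/b](ρ[f/h](ρ[x/z](S)))))) → 5
  (S ⋈[b=c] γ[c; MIN(f)→g]((U ∪ π[x,f,c](ρ[c/b](ρ[f/h](ρ[x/z](S))))))) → 4
  ρ[d/g]((S ⋈[b=c] γ[c; MIN(f)→g]((U ∪ π[x,f,c](ρ[c/b](ρ[f/h](ρ[x/z](S)))))))) → 4
E2 per-node cardinality:
  U → 3
  S → 4
  ρ[x/z](S) → 4
  ρ[f/h](ρ[x/z](S)) → 4
  ρ[c/b](ρ[f/h](ρ[x/z](S))) → 4
  π[x,f,c](ρ[c/b](ρ[f/h](ρ[x/z](S)))) → 4
  (U ∪ π[x,f,c](ρ[c/b](ρ[f/h](ρ[x/z](S))))) → 7
  γ[c; MIN(f)→g]((U ∪ π[x,f,c](ρ[c/b](ρ[f/h](ρ[x/z](S)))))) → 5
  S → 4
  (γ[c; MIN(f)→g]((U ∪ π[x,f,c](ρ[c/b](ρ[f/h](ρ[x/z](S)))))) ⋈[c=b] S) → 4
  π[z,h,b,c,g]((γ[c; MIN(f)→g]((U ∪ π[x,f,c](ρ[c/b](ρ[f/h](ρ[x/z](S)))))) ⋈[c=b] S)) → 4
  ρ[d/g](π[z,h,b,c,g]((γ[c; MIN(f)→g]((U ∪ π[x,f,c](ρ[c/b](ρ[f/h](ρ[x/z](S)))))) ⋈[c=b] S))) → 4

E1 and E2 produce the same multiset:
z | h | b | c | d
q | 1 | 7 | 7 | 1
q | 2 | 2 | 2 | 2
s | 1 | 1 | 1 | 1
t | 4 | 2 | 2 | 2

yes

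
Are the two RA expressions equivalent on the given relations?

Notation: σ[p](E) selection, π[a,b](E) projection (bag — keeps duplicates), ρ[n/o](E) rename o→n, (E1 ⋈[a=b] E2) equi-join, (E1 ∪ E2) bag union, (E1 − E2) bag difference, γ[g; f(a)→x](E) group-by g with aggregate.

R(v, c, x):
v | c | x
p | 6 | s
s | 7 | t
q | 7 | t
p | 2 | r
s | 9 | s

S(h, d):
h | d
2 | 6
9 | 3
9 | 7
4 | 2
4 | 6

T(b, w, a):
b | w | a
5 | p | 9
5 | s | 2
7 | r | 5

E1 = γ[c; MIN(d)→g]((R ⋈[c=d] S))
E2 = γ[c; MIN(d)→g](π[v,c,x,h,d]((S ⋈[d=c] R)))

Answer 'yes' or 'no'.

E1 per-node cardinality:
  R → 5
  S → 5
  (R ⋈[c=d] S) → 5
  γ[c; MIN(d)→g]((R ⋈[c=d] S)) → 3
E2 per-node cardinality:
  S → 5
  R → 5
  (S ⋈[d=c] R) → 5
  π[v,c,x,h,d]((S ⋈[d=c] R)) → 5
  γ[c; MIN(d)→g](π[v,c,x,h,d]((S ⋈[d=c] R))) → 3

E1 and E2 produce the same multiset:
c | g
2 | 2
6 | 6
7 | 7

yes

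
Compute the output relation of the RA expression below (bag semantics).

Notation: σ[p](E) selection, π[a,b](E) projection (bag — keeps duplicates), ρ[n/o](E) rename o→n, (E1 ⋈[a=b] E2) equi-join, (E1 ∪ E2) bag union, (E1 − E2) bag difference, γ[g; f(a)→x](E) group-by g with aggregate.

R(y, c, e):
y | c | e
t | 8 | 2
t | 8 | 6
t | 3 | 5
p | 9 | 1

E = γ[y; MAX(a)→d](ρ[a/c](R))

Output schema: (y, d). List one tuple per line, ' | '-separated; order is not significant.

Stepwise |·|:
  R → 4
  ρ[a/c](R) → 4
  γ[y; MAX(a)→d](ρ[a/c](R)) → 2

== RESULT ==
y | d
p | 9
t | 8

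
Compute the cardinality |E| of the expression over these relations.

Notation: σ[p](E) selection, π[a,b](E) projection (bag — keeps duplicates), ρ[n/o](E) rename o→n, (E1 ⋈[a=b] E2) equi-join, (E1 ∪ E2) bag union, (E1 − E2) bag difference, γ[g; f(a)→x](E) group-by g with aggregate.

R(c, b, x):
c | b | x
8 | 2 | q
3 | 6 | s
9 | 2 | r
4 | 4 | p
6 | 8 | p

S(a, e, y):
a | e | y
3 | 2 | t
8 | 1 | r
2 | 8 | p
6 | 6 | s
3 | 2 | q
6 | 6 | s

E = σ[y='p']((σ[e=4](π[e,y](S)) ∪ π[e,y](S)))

Per-node cardinality:
  S → 6
  π[e,y](S) → 6
  σ[e=4](π[e,y](S)) → 0
  S → 6
  π[e,y](S) → 6
  (σ[e=4](π[e,y](S)) ∪ π[e,y](S)) → 6
  σ[y='p']((σ[e=4](π[e,y](S)) ∪ π[e,y](S))) → 1

|E| = 1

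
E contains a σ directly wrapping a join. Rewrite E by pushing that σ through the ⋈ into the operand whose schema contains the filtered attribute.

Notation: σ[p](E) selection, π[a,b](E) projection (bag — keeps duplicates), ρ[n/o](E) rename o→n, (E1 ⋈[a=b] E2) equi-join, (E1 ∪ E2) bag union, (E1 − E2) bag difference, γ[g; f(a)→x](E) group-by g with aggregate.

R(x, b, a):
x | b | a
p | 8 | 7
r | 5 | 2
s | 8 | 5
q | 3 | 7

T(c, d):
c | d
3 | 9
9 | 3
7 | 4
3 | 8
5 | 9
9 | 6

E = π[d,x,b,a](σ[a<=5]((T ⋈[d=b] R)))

σ filters on a, owned by the right side.
E' = π[d,x,b,a]((T ⋈[d=b] σ[a<=5](R)))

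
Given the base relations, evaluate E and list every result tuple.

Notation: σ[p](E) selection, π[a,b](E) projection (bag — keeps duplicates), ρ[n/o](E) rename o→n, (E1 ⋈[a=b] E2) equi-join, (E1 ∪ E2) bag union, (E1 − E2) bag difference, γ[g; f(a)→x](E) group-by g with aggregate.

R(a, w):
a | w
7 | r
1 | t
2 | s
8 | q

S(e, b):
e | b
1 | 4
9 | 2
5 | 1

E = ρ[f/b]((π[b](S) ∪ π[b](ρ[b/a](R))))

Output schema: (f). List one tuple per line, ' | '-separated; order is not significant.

Subexpression sizes:
  S → 3
  π[b](S) → 3
  R → 4
  ρ[b/a](R) → 4
  π[b](ρ[b/a](R)) → 4
  (π[b](S) ∪ π[b](ρ[b/a](R))) → 7
  ρ[f/b]((π[b](S) ∪ π[b](ρ[b/a](R)))) → 7

== RESULT ==
f
1
1
2
2
4
7
8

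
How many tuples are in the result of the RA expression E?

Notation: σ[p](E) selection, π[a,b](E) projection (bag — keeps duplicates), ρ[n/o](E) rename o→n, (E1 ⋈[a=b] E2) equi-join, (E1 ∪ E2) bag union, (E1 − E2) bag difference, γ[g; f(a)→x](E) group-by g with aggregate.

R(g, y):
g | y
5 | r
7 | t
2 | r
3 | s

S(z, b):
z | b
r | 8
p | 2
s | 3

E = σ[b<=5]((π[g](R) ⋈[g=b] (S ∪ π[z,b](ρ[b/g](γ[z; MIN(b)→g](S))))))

Stepwise |·|:
  R → 4
  π[g](R) → 4
  S → 3
  S → 3
  γ[z; MIN(b)→g](S) → 3
  ρ[b/g](γ[z; MIN(b)→g](S)) → 3
  π[z,b](ρ[b/g](γ[z; MIN(b)→g](S))) → 3
  (S ∪ π[z,b](ρ[b/g](γ[z; MIN(b)→g](S)))) → 6
  (π[g](R) ⋈[g=b] (S ∪ π[z,b](ρ[b/g](γ[z; MIN(b)→g](S))))) → 4
  σ[b<=5]((π[g](R) ⋈[g=b] (S ∪ π[z,b](ρ[b/g](γ[z; MIN(b)→g](S)))))) → 4

|E| = 4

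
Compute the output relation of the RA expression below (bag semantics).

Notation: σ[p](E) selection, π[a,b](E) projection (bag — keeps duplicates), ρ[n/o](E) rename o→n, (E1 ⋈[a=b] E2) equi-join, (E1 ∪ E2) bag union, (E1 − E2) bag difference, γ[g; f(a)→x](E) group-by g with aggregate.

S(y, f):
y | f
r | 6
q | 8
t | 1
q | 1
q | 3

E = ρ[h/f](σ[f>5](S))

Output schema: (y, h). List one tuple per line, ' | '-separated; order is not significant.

Subexpression sizes:
  S → 5
  σ[f>5](S) → 2
  ρ[h/f](σ[f>5](S)) → 2

== RESULT ==
y | h
q | 8
r | 6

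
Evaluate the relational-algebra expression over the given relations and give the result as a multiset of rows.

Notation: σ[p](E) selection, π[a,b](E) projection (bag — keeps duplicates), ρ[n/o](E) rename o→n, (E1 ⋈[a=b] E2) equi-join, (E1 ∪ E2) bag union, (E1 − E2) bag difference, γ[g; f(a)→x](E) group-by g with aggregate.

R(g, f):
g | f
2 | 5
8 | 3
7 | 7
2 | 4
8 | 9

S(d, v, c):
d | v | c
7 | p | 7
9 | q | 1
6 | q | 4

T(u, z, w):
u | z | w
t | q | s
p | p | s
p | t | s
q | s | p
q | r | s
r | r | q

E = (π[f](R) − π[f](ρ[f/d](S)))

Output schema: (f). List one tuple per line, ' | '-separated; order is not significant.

Row counts bottom-up:
  R → 5
  π[f](R) → 5
  S → 3
  ρ[f/d](S) → 3
  π[f](ρ[f/d](S)) → 3
  (π[f](R) − π[f](ρ[f/d](S))) → 3

== RESULT ==
f
3
4
5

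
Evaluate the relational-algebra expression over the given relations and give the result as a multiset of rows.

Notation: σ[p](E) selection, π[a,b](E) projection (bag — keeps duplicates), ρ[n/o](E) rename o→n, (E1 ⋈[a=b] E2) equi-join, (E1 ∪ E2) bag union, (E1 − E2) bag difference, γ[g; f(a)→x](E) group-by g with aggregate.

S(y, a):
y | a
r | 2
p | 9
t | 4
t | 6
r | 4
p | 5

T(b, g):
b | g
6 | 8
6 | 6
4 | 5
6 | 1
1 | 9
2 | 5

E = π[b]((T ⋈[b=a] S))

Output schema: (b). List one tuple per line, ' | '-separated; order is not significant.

Subexpression sizes:
  T → 6
  S → 6
  (T ⋈[b=a] S) → 6
  π[b]((T ⋈[b=a] S)) → 6

== RESULT ==
b
2
4
4
6
6
6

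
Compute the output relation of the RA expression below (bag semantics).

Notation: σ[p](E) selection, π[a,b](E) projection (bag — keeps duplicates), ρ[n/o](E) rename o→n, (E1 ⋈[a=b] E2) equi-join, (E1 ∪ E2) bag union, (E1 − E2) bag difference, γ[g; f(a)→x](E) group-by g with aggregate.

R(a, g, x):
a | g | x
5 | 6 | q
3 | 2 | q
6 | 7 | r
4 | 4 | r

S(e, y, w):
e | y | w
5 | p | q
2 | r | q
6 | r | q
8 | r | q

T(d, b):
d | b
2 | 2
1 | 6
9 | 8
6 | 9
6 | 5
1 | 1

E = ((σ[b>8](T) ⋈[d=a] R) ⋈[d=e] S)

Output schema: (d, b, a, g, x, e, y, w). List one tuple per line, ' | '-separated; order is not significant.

Per-node cardinality:
  T → 6
  σ[b>8](T) → 1
  R → 4
  (σ[b>8](T) ⋈[d=a] R) → 1
  S → 4
  ((σ[b>8](T) ⋈[d=a] R) ⋈[d=e] S) → 1

== RESULT ==
d | b | a | g | x | e | y | w
6 | 9 | 6 | 7 | r | 6 | r | q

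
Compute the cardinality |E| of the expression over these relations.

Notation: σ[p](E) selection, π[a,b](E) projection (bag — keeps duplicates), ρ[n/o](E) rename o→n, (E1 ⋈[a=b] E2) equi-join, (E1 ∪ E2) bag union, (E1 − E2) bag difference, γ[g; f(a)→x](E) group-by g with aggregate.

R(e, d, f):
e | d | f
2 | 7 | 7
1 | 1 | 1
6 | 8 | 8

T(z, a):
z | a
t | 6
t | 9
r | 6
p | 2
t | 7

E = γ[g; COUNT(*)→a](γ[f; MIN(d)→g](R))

Subexpression sizes:
  R → 3
  γ[f; MIN(d)→g](R) → 3
  γ[g; COUNT(*)→a](γ[f; MIN(d)→g](R)) → 3

|E| = 3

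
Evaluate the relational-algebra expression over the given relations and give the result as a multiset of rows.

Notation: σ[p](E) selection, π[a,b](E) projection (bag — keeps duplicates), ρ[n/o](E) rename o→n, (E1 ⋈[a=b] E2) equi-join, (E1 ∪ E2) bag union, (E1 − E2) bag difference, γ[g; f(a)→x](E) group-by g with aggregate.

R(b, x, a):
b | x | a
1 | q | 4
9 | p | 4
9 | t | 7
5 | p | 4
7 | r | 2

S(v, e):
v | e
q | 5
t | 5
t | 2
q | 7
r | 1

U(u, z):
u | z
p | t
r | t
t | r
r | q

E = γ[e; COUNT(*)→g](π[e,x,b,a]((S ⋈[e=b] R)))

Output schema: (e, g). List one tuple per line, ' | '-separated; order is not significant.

Stepwise |·|:
  S → 5
  R → 5
  (S ⋈[e=b] R) → 4
  π[e,x,b,a]((S ⋈[e=b] R)) → 4
  γ[e; COUNT(*)→g](π[e,x,b,a]((S ⋈[e=b] R))) → 3

== RESULT ==
e | g
1 | 1
5 | 2
7 | 1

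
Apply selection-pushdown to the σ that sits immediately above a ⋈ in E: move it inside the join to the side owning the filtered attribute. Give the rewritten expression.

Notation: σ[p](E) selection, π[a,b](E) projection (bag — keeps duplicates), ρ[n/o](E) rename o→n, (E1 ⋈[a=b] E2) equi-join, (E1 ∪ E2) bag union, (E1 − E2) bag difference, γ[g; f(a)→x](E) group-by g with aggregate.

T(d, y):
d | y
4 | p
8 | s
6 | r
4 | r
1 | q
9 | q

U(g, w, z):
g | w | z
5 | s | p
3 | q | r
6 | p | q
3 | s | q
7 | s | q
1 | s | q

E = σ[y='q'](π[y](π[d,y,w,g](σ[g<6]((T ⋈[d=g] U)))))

σ filters on g, owned by the right side.
E' = σ[y='q'](π[y](π[d,y,w,g]((T ⋈[d=g] σ[g<6](U)))))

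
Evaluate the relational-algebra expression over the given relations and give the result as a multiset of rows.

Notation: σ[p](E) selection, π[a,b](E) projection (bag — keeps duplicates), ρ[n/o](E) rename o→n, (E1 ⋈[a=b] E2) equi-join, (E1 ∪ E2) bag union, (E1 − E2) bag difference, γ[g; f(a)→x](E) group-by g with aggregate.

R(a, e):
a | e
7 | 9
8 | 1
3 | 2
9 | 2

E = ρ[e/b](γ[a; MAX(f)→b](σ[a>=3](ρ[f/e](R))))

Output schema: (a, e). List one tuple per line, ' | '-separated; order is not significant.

Per-node cardinality:
  R → 4
  ρ[f/e](R) → 4
  σ[a>=3](ρ[f/e](R)) → 4
  γ[a; MAX(f)→b](σ[a>=3](ρ[f/e](R))) → 4
  ρ[e/b](γ[a; MAX(f)→b](σ[a>=3](ρ[f/e](R)))) → 4

== RESULT ==
a | e
3 | 2
7 | 9
8 | 1
9 | 2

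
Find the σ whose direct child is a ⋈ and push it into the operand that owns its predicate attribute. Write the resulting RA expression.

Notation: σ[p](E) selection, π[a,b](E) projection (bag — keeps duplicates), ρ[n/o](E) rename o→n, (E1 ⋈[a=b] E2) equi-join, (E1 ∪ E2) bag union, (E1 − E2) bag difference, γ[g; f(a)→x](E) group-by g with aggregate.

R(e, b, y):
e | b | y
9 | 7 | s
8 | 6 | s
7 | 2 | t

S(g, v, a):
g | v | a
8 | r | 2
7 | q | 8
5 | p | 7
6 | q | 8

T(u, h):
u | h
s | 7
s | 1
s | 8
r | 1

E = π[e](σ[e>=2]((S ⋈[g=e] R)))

σ filters on e, owned by the right side.
E' = π[e]((S ⋈[g=e] σ[e>=2](R)))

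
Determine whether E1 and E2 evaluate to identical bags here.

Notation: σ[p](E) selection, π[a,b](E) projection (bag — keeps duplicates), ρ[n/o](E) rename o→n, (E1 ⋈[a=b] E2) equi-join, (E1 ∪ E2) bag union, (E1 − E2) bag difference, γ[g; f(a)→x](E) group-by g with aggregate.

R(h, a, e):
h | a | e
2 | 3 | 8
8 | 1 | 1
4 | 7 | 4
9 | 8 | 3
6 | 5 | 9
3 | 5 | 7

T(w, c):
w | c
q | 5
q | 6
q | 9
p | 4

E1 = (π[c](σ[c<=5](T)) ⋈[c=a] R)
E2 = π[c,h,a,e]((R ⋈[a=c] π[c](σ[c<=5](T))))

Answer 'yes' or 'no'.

E1 row counts bottom-up:
  T → 4
  σ[c<=5](T) → 2
  π[c](σ[c<=5](T)) → 2
  R → 6
  (π[c](σ[c<=5](T)) ⋈[c=a] R) → 2
E2 row counts bottom-up:
  R → 6
  T → 4
  σ[c<=5](T) → 2
  π[c](σ[c<=5](T)) → 2
  (R ⋈[a=c] π[c](σ[c<=5](T))) → 2
  π[c,h,a,e]((R ⋈[a=c] π[c](σ[c<=5](T)))) → 2

E1 and E2 produce the same multiset:
c | h | a | e
5 | 3 | 5 | 7
5 | 6 | 5 | 9

yes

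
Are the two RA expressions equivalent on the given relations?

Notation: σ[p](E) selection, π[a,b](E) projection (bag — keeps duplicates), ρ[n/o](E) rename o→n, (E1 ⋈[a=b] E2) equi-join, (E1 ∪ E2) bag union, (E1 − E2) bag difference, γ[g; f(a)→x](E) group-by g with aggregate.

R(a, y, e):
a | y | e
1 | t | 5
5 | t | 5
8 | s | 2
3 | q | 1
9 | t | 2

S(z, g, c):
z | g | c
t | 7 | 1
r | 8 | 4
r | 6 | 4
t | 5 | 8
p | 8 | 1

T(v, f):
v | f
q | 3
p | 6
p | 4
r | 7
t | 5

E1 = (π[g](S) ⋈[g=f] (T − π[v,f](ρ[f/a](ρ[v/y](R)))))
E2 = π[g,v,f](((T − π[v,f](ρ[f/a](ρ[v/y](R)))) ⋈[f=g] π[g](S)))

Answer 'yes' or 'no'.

E1 row counts bottom-up:
  S → 5
  π[g](S) → 5
  T → 5
  R → 5
  ρ[v/y](R) → 5
  ρ[f/a](ρ[v/y](R)) → 5
  π[v,f](ρ[f/a](ρ[v/y](R))) → 5
  (T − π[v,f](ρ[f/a](ρ[v/y](R)))) → 3
  (π[g](S) ⋈[g=f] (T − π[v,f](ρ[f/a](ρ[v/y](R))))) → 2
E2 row counts bottom-up:
  T → 5
  R → 5
  ρ[v/y](R) → 5
  ρ[f/a](ρ[v/y](R)) → 5
  π[v,f](ρ[f/a](ρ[v/y](R))) → 5
  (T − π[v,f](ρ[f/a](ρ[v/y](R)))) → 3
  S → 5
  π[g](S) → 5
  ((T − π[v,f](ρ[f/a](ρ[v/y](R)))) ⋈[f=g] π[g](S)) → 2
  π[g,v,f](((T − π[v,f](ρ[f/a](ρ[v/y](R)))) ⋈[f=g] π[g](S))) → 2

E1 and E2 produce the same multiset:
g | v | f
6 | p | 6
7 | r | 7

yes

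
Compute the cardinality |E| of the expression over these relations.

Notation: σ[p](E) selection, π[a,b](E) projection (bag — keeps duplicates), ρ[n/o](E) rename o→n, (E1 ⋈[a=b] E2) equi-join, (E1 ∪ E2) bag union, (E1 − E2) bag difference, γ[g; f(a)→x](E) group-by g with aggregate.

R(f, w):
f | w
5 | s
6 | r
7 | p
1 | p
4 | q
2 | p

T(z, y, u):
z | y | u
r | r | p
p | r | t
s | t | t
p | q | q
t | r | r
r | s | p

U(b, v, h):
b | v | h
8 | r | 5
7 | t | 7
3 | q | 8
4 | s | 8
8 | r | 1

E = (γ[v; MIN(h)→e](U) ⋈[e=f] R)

Subexpression sizes:
  U → 5
  γ[v; MIN(h)→e](U) → 4
  R → 6
  (γ[v; MIN(h)→e](U) ⋈[e=f] R) → 2

|E| = 2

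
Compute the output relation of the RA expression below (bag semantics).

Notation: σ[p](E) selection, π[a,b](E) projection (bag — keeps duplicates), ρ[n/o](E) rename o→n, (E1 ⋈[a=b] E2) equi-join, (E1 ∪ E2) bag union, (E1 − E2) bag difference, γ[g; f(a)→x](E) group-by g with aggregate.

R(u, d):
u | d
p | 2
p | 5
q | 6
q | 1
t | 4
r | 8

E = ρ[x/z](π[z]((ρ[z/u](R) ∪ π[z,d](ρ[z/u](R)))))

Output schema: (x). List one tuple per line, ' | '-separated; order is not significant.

Stepwise |·|:
  R → 6
  ρ[z/u](R) → 6
  R → 6
  ρ[z/u](R) → 6
  π[z,d](ρ[z/u](R)) → 6
  (ρ[z/u](R) ∪ π[z,d](ρ[z/u](R))) → 12
  π[z]((ρ[z/u](R) ∪ π[z,d](ρ[z/u](R)))) → 12
  ρ[x/z](π[z]((ρ[z/u](R) ∪ π[z,d](ρ[z/u](R))))) → 12

== RESULT ==
x
p
p
p
p
q
q
q
q
r
r
t
t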